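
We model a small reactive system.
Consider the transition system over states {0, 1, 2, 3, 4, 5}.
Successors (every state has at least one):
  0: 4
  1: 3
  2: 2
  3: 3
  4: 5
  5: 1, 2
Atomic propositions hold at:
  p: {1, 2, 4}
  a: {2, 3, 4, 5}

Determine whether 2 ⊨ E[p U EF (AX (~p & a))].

Sat(~p) = {0, 3, 5}
Sat(~p & a) = {3, 5}
Sat(AX (~p & a)) = {s : every successor in {3, 5}} = {1, 3, 4}
EF (AX (~p & a)): least fixpoint, start Z0 = {1, 3, 4}, add states with some successor in Z. Z1 = {0, 1, 3, 4, 5}; fixed.
Sat(EF (AX (~p & a))) = {0, 1, 3, 4, 5}
E[p U EF (AX (~p & a))]: least fixpoint, start Z0 = Sat(EF (AX (~p & a))) = {0, 1, 3, 4, 5}, add states in Sat(p) with some successor in Z. Already a fixed point.
Sat(E[p U EF (AX (~p & a))]) = {0, 1, 3, 4, 5}
2 ∉ Sat(E[p U EF (AX (~p & a))]) = {0, 1, 3, 4, 5}, so the formula does not hold at 2.

No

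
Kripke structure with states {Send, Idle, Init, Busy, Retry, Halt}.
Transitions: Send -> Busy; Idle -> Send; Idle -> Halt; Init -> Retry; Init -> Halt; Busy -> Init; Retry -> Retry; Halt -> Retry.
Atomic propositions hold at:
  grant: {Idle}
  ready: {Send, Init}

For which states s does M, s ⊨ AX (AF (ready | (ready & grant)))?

Sat(ready & grant) = ∅
Sat(ready | (ready & grant)) = {Send, Init}
AF (ready | (ready & grant)): least fixpoint, start Z0 = {Send, Init}, add states with every successor in Z. Z1 = {Send, Init, Busy}; fixed.
Sat(AF (ready | (ready & grant))) = {Send, Init, Busy}
Sat(AX (AF (ready | (ready & grant)))) = {s : every successor in {Send, Init, Busy}} = {Send, Busy}

{Send, Busy}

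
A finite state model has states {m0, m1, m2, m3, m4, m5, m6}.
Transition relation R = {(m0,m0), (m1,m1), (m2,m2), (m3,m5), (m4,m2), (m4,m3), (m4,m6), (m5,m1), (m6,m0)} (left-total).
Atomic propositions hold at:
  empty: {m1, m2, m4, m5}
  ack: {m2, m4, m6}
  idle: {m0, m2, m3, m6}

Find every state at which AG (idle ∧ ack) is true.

Sat(idle ∧ ack) = {m2, m6}
AG (idle ∧ ack): greatest fixpoint, start Z0 = {m2, m6}, keep only states in Sat with every successor in Z. Z1 = {m2}; fixed.
Sat(AG (idle ∧ ack)) = {m2}

{m2}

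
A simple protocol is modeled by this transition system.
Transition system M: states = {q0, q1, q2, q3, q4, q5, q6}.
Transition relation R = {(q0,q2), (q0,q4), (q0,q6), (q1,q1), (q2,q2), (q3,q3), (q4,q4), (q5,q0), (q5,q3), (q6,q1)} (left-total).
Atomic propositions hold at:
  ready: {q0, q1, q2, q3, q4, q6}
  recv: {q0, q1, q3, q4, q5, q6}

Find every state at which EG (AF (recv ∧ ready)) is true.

Sat(recv ∧ ready) = {q0, q1, q3, q4, q6}
AF (recv ∧ ready): least fixpoint, start Z0 = {q0, q1, q3, q4, q6}, add states with every successor in Z. Z1 = {q0, q1, q3, q4, q5, q6}; fixed.
Sat(AF (recv ∧ ready)) = {q0, q1, q3, q4, q5, q6}
EG (AF (recv ∧ ready)): greatest fixpoint, start Z0 = {q0, q1, q3, q4, q5, q6}, keep only states in Sat with some successor in Z. Already a fixed point.
Sat(EG (AF (recv ∧ ready))) = {q0, q1, q3, q4, q5, q6}

{q0, q1, q3, q4, q5, q6}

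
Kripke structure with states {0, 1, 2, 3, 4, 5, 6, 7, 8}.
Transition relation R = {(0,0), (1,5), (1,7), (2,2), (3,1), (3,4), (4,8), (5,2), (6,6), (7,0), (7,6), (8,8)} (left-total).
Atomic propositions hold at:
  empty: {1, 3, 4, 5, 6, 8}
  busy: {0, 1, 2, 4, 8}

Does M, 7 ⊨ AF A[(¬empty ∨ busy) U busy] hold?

Sat(¬empty) = {0, 2, 7}
Sat(¬empty ∨ busy) = {0, 1, 2, 4, 7, 8}
A[(¬empty ∨ busy) U busy]: least fixpoint, start Z0 = Sat(busy) = {0, 1, 2, 4, 8}, add states in Sat(¬empty ∨ busy) with every successor in Z. Already a fixed point.
Sat(A[(¬empty ∨ busy) U busy]) = {0, 1, 2, 4, 8}
AF A[(¬empty ∨ busy) U busy]: least fixpoint, start Z0 = {0, 1, 2, 4, 8}, add states with every successor in Z. Z1 = {0, 1, 2, 3, 4, 5, 8}; fixed.
Sat(AF A[(¬empty ∨ busy) U busy]) = {0, 1, 2, 3, 4, 5, 8}
7 ∉ Sat(AF A[(¬empty ∨ busy) U busy]) = {0, 1, 2, 3, 4, 5, 8}, so the formula does not hold at 7.

No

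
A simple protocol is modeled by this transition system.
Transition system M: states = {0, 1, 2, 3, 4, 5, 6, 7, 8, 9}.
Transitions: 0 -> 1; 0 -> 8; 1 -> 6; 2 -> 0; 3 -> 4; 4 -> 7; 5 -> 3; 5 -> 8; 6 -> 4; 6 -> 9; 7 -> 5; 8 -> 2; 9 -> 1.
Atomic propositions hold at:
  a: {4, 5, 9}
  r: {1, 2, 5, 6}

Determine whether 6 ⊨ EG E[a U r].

E[a U r]: least fixpoint, start Z0 = Sat(r) = {1, 2, 5, 6}, add states in Sat(a) with some successor in Z. Z1 = {1, 2, 5, 6, 9}; fixed.
Sat(E[a U r]) = {1, 2, 5, 6, 9}
EG E[a U r]: greatest fixpoint, start Z0 = {1, 2, 5, 6, 9}, keep only states in Sat with some successor in Z. Z1 = {1, 6, 9}; fixed.
Sat(EG E[a U r]) = {1, 6, 9}
6 ∈ Sat(EG E[a U r]) = {1, 6, 9}, so the formula holds at 6.

Yes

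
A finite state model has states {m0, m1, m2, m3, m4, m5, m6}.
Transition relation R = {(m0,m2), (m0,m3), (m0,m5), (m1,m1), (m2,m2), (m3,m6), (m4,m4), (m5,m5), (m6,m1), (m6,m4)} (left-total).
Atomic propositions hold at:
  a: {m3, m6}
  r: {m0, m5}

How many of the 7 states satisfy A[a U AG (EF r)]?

1

EF r: least fixpoint, start Z0 = {m0, m5}, add states with some successor in Z. Already a fixed point.
Sat(EF r) = {m0, m5}
AG (EF r): greatest fixpoint, start Z0 = {m0, m5}, keep only states in Sat with every successor in Z. Z1 = {m5}; fixed.
Sat(AG (EF r)) = {m5}
A[a U AG (EF r)]: least fixpoint, start Z0 = Sat(AG (EF r)) = {m5}, add states in Sat(a) with every successor in Z. Already a fixed point.
Sat(A[a U AG (EF r)]) = {m5}
|Sat(A[a U AG (EF r)])| = |{m5}| = 1.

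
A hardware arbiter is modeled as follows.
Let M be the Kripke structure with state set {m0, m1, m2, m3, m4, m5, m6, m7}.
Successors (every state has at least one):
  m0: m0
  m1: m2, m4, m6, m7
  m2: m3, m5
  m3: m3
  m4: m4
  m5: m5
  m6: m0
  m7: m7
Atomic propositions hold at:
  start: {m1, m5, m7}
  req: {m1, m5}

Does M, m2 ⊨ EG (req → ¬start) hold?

Sat(¬start) = {m0, m2, m3, m4, m6}
Sat(req → ¬start) = {m0, m2, m3, m4, m6, m7}
EG (req → ¬start): greatest fixpoint, start Z0 = {m0, m2, m3, m4, m6, m7}, keep only states in Sat with some successor in Z. Already a fixed point.
Sat(EG (req → ¬start)) = {m0, m2, m3, m4, m6, m7}
m2 ∈ Sat(EG (req → ¬start)) = {m0, m2, m3, m4, m6, m7}, so the formula holds at m2.

Yes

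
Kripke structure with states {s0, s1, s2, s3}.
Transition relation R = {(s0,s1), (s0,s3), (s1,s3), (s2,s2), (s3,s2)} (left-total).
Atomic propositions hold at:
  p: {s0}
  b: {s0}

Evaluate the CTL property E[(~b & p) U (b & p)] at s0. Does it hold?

Yes

Sat(~b) = {s1, s2, s3}
Sat(~b & p) = ∅
Sat(b & p) = {s0}
E[(~b & p) U (b & p)]: least fixpoint, start Z0 = Sat((b & p)) = {s0}, add states in Sat(~b & p) with some successor in Z. Already a fixed point.
Sat(E[(~b & p) U (b & p)]) = {s0}
s0 ∈ Sat(E[(~b & p) U (b & p)]) = {s0}, so the formula holds at s0.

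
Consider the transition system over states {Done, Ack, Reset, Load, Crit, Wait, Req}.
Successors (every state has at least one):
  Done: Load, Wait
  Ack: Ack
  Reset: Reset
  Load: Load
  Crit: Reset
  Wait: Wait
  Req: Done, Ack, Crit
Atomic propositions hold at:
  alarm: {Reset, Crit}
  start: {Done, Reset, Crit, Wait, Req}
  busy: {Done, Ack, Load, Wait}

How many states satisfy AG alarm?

AG alarm: greatest fixpoint, start Z0 = {Reset, Crit}, keep only states in Sat with every successor in Z. Already a fixed point.
Sat(AG alarm) = {Reset, Crit}
|Sat(AG alarm)| = |{Reset, Crit}| = 2.

2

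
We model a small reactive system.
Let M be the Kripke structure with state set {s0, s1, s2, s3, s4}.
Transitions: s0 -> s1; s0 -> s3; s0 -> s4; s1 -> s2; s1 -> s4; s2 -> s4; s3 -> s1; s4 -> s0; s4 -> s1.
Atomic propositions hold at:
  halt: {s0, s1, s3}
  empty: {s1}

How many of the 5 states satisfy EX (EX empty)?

Sat(EX empty) = {s : some successor in {s1}} = {s0, s3, s4}
Sat(EX (EX empty)) = {s : some successor in {s0, s3, s4}} = {s0, s1, s2, s4}
|Sat(EX (EX empty))| = |{s0, s1, s2, s4}| = 4.

4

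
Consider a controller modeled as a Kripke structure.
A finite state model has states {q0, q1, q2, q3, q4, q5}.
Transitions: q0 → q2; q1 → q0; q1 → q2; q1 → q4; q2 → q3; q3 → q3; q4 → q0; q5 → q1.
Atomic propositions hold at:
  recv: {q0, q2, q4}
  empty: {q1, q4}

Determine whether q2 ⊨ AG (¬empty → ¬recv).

No

Sat(¬empty) = {q0, q2, q3, q5}
Sat(¬recv) = {q1, q3, q5}
Sat(¬empty → ¬recv) = {q1, q3, q4, q5}
AG (¬empty → ¬recv): greatest fixpoint, start Z0 = {q1, q3, q4, q5}, keep only states in Sat with every successor in Z. Z1 = {q3, q5}; Z2 = {q3}; fixed.
Sat(AG (¬empty → ¬recv)) = {q3}
q2 ∉ Sat(AG (¬empty → ¬recv)) = {q3}, so the formula does not hold at q2.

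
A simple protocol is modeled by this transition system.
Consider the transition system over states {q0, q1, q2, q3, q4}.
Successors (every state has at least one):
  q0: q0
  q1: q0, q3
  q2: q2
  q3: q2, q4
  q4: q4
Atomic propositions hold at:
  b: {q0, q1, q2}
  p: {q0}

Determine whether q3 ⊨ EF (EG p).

EG p: greatest fixpoint, start Z0 = {q0}, keep only states in Sat with some successor in Z. Already a fixed point.
Sat(EG p) = {q0}
EF (EG p): least fixpoint, start Z0 = {q0}, add states with some successor in Z. Z1 = {q0, q1}; fixed.
Sat(EF (EG p)) = {q0, q1}
q3 ∉ Sat(EF (EG p)) = {q0, q1}, so the formula does not hold at q3.

No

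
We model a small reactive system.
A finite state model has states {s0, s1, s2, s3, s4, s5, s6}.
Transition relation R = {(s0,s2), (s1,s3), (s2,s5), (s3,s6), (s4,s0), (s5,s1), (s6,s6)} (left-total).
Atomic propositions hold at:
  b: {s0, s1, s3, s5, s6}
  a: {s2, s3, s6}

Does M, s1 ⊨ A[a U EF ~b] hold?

No

Sat(~b) = {s2, s4}
EF ~b: least fixpoint, start Z0 = {s2, s4}, add states with some successor in Z. Z1 = {s0, s2, s4}; fixed.
Sat(EF ~b) = {s0, s2, s4}
A[a U EF ~b]: least fixpoint, start Z0 = Sat(EF ~b) = {s0, s2, s4}, add states in Sat(a) with every successor in Z. Already a fixed point.
Sat(A[a U EF ~b]) = {s0, s2, s4}
s1 ∉ Sat(A[a U EF ~b]) = {s0, s2, s4}, so the formula does not hold at s1.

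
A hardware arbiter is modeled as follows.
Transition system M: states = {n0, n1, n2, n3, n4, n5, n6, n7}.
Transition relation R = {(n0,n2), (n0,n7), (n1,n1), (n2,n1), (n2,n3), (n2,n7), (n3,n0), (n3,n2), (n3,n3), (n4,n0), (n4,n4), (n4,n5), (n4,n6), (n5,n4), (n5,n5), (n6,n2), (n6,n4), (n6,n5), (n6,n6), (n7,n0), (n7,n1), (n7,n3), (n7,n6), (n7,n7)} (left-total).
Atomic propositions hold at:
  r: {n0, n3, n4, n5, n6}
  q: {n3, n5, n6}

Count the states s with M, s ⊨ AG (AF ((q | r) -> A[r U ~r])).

1

Sat(q | r) = {n0, n3, n4, n5, n6}
Sat(~r) = {n1, n2, n7}
A[r U ~r]: least fixpoint, start Z0 = Sat(~r) = {n1, n2, n7}, add states in Sat(r) with every successor in Z. Z1 = {n0, n1, n2, n7}; fixed.
Sat(A[r U ~r]) = {n0, n1, n2, n7}
Sat((q | r) -> A[r U ~r]) = {n0, n1, n2, n7}
AF ((q | r) -> A[r U ~r]): least fixpoint, start Z0 = {n0, n1, n2, n7}, add states with every successor in Z. Already a fixed point.
Sat(AF ((q | r) -> A[r U ~r])) = {n0, n1, n2, n7}
AG (AF ((q | r) -> A[r U ~r])): greatest fixpoint, start Z0 = {n0, n1, n2, n7}, keep only states in Sat with every successor in Z. Z1 = {n0, n1}; Z2 = {n1}; fixed.
Sat(AG (AF ((q | r) -> A[r U ~r]))) = {n1}
|Sat(AG (AF ((q | r) -> A[r U ~r])))| = |{n1}| = 1.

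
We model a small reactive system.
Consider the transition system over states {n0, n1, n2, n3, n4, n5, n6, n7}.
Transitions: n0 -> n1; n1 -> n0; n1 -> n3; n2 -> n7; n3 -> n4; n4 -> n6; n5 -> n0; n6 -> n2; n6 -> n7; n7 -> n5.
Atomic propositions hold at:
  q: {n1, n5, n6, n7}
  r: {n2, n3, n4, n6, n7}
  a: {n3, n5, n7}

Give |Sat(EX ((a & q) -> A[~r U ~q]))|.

Sat(a & q) = {n5, n7}
Sat(~r) = {n0, n1, n5}
Sat(~q) = {n0, n2, n3, n4}
A[~r U ~q]: least fixpoint, start Z0 = Sat(~q) = {n0, n2, n3, n4}, add states in Sat(~r) with every successor in Z. Z1 = {n0, n1, n2, n3, n4, n5}; fixed.
Sat(A[~r U ~q]) = {n0, n1, n2, n3, n4, n5}
Sat((a & q) -> A[~r U ~q]) = {n0, n1, n2, n3, n4, n5, n6}
Sat(EX ((a & q) -> A[~r U ~q])) = {s : some successor in {n0, n1, n2, n3, n4, n5, n6}} = {n0, n1, n3, n4, n5, n6, n7}
|Sat(EX ((a & q) -> A[~r U ~q]))| = |{n0, n1, n3, n4, n5, n6, n7}| = 7.

7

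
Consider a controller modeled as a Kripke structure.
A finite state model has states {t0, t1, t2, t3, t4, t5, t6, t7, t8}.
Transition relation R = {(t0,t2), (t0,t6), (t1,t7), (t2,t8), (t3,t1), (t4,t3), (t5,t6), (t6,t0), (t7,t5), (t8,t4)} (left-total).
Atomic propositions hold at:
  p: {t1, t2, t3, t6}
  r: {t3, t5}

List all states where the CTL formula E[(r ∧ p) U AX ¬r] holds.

Sat(r ∧ p) = {t3}
Sat(¬r) = {t0, t1, t2, t4, t6, t7, t8}
Sat(AX ¬r) = {s : every successor in {t0, t1, t2, t4, t6, t7, t8}} = {t0, t1, t2, t3, t5, t6, t8}
E[(r ∧ p) U AX ¬r]: least fixpoint, start Z0 = Sat(AX ¬r) = {t0, t1, t2, t3, t5, t6, t8}, add states in Sat(r ∧ p) with some successor in Z. Already a fixed point.
Sat(E[(r ∧ p) U AX ¬r]) = {t0, t1, t2, t3, t5, t6, t8}

{t0, t1, t2, t3, t5, t6, t8}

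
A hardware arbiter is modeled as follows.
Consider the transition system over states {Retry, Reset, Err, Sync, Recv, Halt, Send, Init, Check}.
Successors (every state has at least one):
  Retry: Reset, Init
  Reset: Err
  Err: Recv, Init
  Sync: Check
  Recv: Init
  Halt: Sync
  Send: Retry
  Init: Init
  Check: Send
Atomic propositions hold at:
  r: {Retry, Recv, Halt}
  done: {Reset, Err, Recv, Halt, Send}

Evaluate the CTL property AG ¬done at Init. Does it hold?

Sat(¬done) = {Retry, Sync, Init, Check}
AG ¬done: greatest fixpoint, start Z0 = {Retry, Sync, Init, Check}, keep only states in Sat with every successor in Z. Z1 = {Sync, Init}; Z2 = {Init}; fixed.
Sat(AG ¬done) = {Init}
Init ∈ Sat(AG ¬done) = {Init}, so the formula holds at Init.

Yes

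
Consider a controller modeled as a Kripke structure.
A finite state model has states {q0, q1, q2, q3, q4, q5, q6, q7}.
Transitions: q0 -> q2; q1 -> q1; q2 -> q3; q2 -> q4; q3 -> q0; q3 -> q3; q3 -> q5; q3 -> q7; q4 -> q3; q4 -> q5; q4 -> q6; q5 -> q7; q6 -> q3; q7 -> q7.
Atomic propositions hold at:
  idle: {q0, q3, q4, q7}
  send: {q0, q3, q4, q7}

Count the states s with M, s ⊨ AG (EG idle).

EG idle: greatest fixpoint, start Z0 = {q0, q3, q4, q7}, keep only states in Sat with some successor in Z. Z1 = {q3, q4, q7}; fixed.
Sat(EG idle) = {q3, q4, q7}
AG (EG idle): greatest fixpoint, start Z0 = {q3, q4, q7}, keep only states in Sat with every successor in Z. Z1 = {q7}; fixed.
Sat(AG (EG idle)) = {q7}
|Sat(AG (EG idle))| = |{q7}| = 1.

1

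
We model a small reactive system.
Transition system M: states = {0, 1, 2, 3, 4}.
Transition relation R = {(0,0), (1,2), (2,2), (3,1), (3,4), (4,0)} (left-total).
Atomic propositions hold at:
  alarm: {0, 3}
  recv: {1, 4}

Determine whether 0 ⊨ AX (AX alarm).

Yes

Sat(AX alarm) = {s : every successor in {0, 3}} = {0, 4}
Sat(AX (AX alarm)) = {s : every successor in {0, 4}} = {0, 4}
0 ∈ Sat(AX (AX alarm)) = {0, 4}, so the formula holds at 0.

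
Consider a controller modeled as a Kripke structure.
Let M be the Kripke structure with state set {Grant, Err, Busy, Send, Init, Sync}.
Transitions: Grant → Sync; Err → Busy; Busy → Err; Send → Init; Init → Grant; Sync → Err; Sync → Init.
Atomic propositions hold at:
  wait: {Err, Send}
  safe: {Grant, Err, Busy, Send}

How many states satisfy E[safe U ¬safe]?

4

Sat(¬safe) = {Init, Sync}
E[safe U ¬safe]: least fixpoint, start Z0 = Sat(¬safe) = {Init, Sync}, add states in Sat(safe) with some successor in Z. Z1 = {Grant, Send, Init, Sync}; fixed.
Sat(E[safe U ¬safe]) = {Grant, Send, Init, Sync}
|Sat(E[safe U ¬safe])| = |{Grant, Send, Init, Sync}| = 4.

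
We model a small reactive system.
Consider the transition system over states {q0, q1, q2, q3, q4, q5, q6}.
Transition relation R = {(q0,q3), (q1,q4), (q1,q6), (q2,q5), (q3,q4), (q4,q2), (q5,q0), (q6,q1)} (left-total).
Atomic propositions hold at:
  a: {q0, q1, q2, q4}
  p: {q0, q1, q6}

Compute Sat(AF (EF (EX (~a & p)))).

Sat(~a) = {q3, q5, q6}
Sat(~a & p) = {q6}
Sat(EX (~a & p)) = {s : some successor in {q6}} = {q1}
EF (EX (~a & p)): least fixpoint, start Z0 = {q1}, add states with some successor in Z. Z1 = {q1, q6}; fixed.
Sat(EF (EX (~a & p))) = {q1, q6}
AF (EF (EX (~a & p))): least fixpoint, start Z0 = {q1, q6}, add states with every successor in Z. Already a fixed point.
Sat(AF (EF (EX (~a & p)))) = {q1, q6}

{q1, q6}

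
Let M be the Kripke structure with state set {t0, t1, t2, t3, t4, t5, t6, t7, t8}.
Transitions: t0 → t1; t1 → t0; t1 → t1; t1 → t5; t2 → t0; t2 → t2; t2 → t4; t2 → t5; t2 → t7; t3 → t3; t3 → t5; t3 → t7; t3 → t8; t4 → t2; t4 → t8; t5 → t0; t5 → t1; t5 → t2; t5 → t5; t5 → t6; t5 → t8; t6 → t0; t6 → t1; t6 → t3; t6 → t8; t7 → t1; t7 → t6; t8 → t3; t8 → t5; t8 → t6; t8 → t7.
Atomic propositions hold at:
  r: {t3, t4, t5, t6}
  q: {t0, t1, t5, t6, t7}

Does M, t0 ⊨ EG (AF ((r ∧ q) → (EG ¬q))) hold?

Sat(r ∧ q) = {t5, t6}
Sat(¬q) = {t2, t3, t4, t8}
EG ¬q: greatest fixpoint, start Z0 = {t2, t3, t4, t8}, keep only states in Sat with some successor in Z. Already a fixed point.
Sat(EG ¬q) = {t2, t3, t4, t8}
Sat((r ∧ q) → (EG ¬q)) = {t0, t1, t2, t3, t4, t7, t8}
AF ((r ∧ q) → (EG ¬q)): least fixpoint, start Z0 = {t0, t1, t2, t3, t4, t7, t8}, add states with every successor in Z. Z1 = {t0, t1, t2, t3, t4, t6, t7, t8}; fixed.
Sat(AF ((r ∧ q) → (EG ¬q))) = {t0, t1, t2, t3, t4, t6, t7, t8}
EG (AF ((r ∧ q) → (EG ¬q))): greatest fixpoint, start Z0 = {t0, t1, t2, t3, t4, t6, t7, t8}, keep only states in Sat with some successor in Z. Already a fixed point.
Sat(EG (AF ((r ∧ q) → (EG ¬q)))) = {t0, t1, t2, t3, t4, t6, t7, t8}
t0 ∈ Sat(EG (AF ((r ∧ q) → (EG ¬q)))) = {t0, t1, t2, t3, t4, t6, t7, t8}, so the formula holds at t0.

Yes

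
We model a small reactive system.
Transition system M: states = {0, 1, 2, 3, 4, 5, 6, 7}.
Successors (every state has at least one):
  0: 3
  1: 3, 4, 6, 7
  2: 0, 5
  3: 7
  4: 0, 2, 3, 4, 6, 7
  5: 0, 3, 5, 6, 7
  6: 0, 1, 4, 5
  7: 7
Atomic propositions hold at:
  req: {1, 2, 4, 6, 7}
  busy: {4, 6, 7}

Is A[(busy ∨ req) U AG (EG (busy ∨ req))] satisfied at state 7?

Sat(busy ∨ req) = {1, 2, 4, 6, 7}
EG (busy ∨ req): greatest fixpoint, start Z0 = {1, 2, 4, 6, 7}, keep only states in Sat with some successor in Z. Z1 = {1, 4, 6, 7}; fixed.
Sat(EG (busy ∨ req)) = {1, 4, 6, 7}
AG (EG (busy ∨ req)): greatest fixpoint, start Z0 = {1, 4, 6, 7}, keep only states in Sat with every successor in Z. Z1 = {7}; fixed.
Sat(AG (EG (busy ∨ req))) = {7}
A[(busy ∨ req) U AG (EG (busy ∨ req))]: least fixpoint, start Z0 = Sat(AG (EG (busy ∨ req))) = {7}, add states in Sat(busy ∨ req) with every successor in Z. Already a fixed point.
Sat(A[(busy ∨ req) U AG (EG (busy ∨ req))]) = {7}
7 ∈ Sat(A[(busy ∨ req) U AG (EG (busy ∨ req))]) = {7}, so the formula holds at 7.

Yes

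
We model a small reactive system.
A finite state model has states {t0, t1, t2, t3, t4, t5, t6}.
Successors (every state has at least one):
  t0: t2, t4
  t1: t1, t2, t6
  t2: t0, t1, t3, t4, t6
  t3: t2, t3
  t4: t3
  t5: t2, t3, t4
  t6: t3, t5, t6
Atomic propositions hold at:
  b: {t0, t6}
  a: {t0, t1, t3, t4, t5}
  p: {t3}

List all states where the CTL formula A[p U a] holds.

{t0, t1, t3, t4, t5}

A[p U a]: least fixpoint, start Z0 = Sat(a) = {t0, t1, t3, t4, t5}, add states in Sat(p) with every successor in Z. Already a fixed point.
Sat(A[p U a]) = {t0, t1, t3, t4, t5}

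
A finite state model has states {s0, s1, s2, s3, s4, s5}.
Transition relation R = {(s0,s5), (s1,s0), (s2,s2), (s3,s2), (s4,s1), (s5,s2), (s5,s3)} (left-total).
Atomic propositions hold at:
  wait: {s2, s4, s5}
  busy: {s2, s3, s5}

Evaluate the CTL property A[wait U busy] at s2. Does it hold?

Yes

A[wait U busy]: least fixpoint, start Z0 = Sat(busy) = {s2, s3, s5}, add states in Sat(wait) with every successor in Z. Already a fixed point.
Sat(A[wait U busy]) = {s2, s3, s5}
s2 ∈ Sat(A[wait U busy]) = {s2, s3, s5}, so the formula holds at s2.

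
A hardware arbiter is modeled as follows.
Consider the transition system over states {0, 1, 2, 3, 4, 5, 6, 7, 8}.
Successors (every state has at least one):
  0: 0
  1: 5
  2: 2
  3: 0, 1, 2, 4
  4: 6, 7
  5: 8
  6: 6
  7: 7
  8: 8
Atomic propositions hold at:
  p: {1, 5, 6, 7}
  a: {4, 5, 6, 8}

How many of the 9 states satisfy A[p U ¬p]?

7

Sat(¬p) = {0, 2, 3, 4, 8}
A[p U ¬p]: least fixpoint, start Z0 = Sat(¬p) = {0, 2, 3, 4, 8}, add states in Sat(p) with every successor in Z. Z1 = {0, 2, 3, 4, 5, 8}; Z2 = {0, 1, 2, 3, 4, 5, 8}; fixed.
Sat(A[p U ¬p]) = {0, 1, 2, 3, 4, 5, 8}
|Sat(A[p U ¬p])| = |{0, 1, 2, 3, 4, 5, 8}| = 7.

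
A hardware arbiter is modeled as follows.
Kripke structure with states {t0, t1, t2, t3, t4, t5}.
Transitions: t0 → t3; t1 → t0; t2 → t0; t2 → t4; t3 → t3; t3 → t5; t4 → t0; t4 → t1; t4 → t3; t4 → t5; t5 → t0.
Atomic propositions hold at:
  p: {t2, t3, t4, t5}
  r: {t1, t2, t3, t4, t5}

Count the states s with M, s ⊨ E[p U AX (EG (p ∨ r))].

Sat(p ∨ r) = {t1, t2, t3, t4, t5}
EG (p ∨ r): greatest fixpoint, start Z0 = {t1, t2, t3, t4, t5}, keep only states in Sat with some successor in Z. Z1 = {t2, t3, t4}; fixed.
Sat(EG (p ∨ r)) = {t2, t3, t4}
Sat(AX (EG (p ∨ r))) = {s : every successor in {t2, t3, t4}} = {t0}
E[p U AX (EG (p ∨ r))]: least fixpoint, start Z0 = Sat(AX (EG (p ∨ r))) = {t0}, add states in Sat(p) with some successor in Z. Z1 = {t0, t2, t4, t5}; Z2 = {t0, t2, t3, t4, t5}; fixed.
Sat(E[p U AX (EG (p ∨ r))]) = {t0, t2, t3, t4, t5}
|Sat(E[p U AX (EG (p ∨ r))])| = |{t0, t2, t3, t4, t5}| = 5.

5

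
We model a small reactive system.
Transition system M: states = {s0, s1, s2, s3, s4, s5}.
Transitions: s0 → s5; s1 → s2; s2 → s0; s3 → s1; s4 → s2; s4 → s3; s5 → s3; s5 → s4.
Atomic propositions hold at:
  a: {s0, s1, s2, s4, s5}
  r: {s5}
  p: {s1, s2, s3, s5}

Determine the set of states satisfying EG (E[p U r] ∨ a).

E[p U r]: least fixpoint, start Z0 = Sat(r) = {s5}, add states in Sat(p) with some successor in Z. Already a fixed point.
Sat(E[p U r]) = {s5}
Sat(E[p U r] ∨ a) = {s0, s1, s2, s4, s5}
EG (E[p U r] ∨ a): greatest fixpoint, start Z0 = {s0, s1, s2, s4, s5}, keep only states in Sat with some successor in Z. Already a fixed point.
Sat(EG (E[p U r] ∨ a)) = {s0, s1, s2, s4, s5}

{s0, s1, s2, s4, s5}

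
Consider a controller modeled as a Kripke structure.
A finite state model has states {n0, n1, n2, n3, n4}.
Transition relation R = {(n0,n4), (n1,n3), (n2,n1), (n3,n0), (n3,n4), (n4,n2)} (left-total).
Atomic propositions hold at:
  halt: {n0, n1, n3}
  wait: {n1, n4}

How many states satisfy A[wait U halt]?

3

A[wait U halt]: least fixpoint, start Z0 = Sat(halt) = {n0, n1, n3}, add states in Sat(wait) with every successor in Z. Already a fixed point.
Sat(A[wait U halt]) = {n0, n1, n3}
|Sat(A[wait U halt])| = |{n0, n1, n3}| = 3.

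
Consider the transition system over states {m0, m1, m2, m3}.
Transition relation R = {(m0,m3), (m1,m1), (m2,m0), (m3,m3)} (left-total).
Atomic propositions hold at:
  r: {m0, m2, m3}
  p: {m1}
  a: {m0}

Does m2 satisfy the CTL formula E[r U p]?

No

E[r U p]: least fixpoint, start Z0 = Sat(p) = {m1}, add states in Sat(r) with some successor in Z. Already a fixed point.
Sat(E[r U p]) = {m1}
m2 ∉ Sat(E[r U p]) = {m1}, so the formula does not hold at m2.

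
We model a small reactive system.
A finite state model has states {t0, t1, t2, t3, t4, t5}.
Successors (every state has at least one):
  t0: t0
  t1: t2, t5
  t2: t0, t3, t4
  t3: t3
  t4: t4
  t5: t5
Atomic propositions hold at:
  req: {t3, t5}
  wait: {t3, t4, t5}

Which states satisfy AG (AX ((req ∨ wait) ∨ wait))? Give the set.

Sat(req ∨ wait) = {t3, t4, t5}
Sat((req ∨ wait) ∨ wait) = {t3, t4, t5}
Sat(AX ((req ∨ wait) ∨ wait)) = {s : every successor in {t3, t4, t5}} = {t3, t4, t5}
AG (AX ((req ∨ wait) ∨ wait)): greatest fixpoint, start Z0 = {t3, t4, t5}, keep only states in Sat with every successor in Z. Already a fixed point.
Sat(AG (AX ((req ∨ wait) ∨ wait))) = {t3, t4, t5}

{t3, t4, t5}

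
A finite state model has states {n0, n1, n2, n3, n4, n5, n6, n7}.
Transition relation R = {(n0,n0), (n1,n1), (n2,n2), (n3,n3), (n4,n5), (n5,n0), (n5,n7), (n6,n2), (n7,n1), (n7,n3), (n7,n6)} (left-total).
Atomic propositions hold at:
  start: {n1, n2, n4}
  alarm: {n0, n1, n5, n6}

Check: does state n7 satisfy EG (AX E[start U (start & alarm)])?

No

Sat(start & alarm) = {n1}
E[start U (start & alarm)]: least fixpoint, start Z0 = Sat((start & alarm)) = {n1}, add states in Sat(start) with some successor in Z. Already a fixed point.
Sat(E[start U (start & alarm)]) = {n1}
Sat(AX E[start U (start & alarm)]) = {s : every successor in {n1}} = {n1}
EG (AX E[start U (start & alarm)]): greatest fixpoint, start Z0 = {n1}, keep only states in Sat with some successor in Z. Already a fixed point.
Sat(EG (AX E[start U (start & alarm)])) = {n1}
n7 ∉ Sat(EG (AX E[start U (start & alarm)])) = {n1}, so the formula does not hold at n7.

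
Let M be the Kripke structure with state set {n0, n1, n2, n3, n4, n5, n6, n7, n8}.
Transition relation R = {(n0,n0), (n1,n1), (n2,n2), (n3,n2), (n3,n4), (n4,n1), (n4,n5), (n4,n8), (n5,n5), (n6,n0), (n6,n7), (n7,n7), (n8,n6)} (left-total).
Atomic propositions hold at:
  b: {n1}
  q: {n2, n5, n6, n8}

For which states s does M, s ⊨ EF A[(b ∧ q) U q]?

{n2, n3, n4, n5, n6, n8}

Sat(b ∧ q) = ∅
A[(b ∧ q) U q]: least fixpoint, start Z0 = Sat(q) = {n2, n5, n6, n8}, add states in Sat(b ∧ q) with every successor in Z. Already a fixed point.
Sat(A[(b ∧ q) U q]) = {n2, n5, n6, n8}
EF A[(b ∧ q) U q]: least fixpoint, start Z0 = {n2, n5, n6, n8}, add states with some successor in Z. Z1 = {n2, n3, n4, n5, n6, n8}; fixed.
Sat(EF A[(b ∧ q) U q]) = {n2, n3, n4, n5, n6, n8}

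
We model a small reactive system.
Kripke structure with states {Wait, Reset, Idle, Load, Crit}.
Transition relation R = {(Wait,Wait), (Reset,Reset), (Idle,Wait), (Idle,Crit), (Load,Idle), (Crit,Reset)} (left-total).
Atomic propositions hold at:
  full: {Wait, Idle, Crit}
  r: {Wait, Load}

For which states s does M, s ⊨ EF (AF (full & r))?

{Wait, Idle, Load}

Sat(full & r) = {Wait}
AF (full & r): least fixpoint, start Z0 = {Wait}, add states with every successor in Z. Already a fixed point.
Sat(AF (full & r)) = {Wait}
EF (AF (full & r)): least fixpoint, start Z0 = {Wait}, add states with some successor in Z. Z1 = {Wait, Idle}; Z2 = {Wait, Idle, Load}; fixed.
Sat(EF (AF (full & r))) = {Wait, Idle, Load}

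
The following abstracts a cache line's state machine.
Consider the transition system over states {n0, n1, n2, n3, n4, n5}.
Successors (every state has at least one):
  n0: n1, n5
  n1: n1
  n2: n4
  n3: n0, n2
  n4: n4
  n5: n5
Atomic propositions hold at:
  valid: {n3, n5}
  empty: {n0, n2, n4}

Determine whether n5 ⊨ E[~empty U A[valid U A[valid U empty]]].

Sat(~empty) = {n1, n3, n5}
A[valid U empty]: least fixpoint, start Z0 = Sat(empty) = {n0, n2, n4}, add states in Sat(valid) with every successor in Z. Z1 = {n0, n2, n3, n4}; fixed.
Sat(A[valid U empty]) = {n0, n2, n3, n4}
A[valid U A[valid U empty]]: least fixpoint, start Z0 = Sat(A[valid U empty]) = {n0, n2, n3, n4}, add states in Sat(valid) with every successor in Z. Already a fixed point.
Sat(A[valid U A[valid U empty]]) = {n0, n2, n3, n4}
E[~empty U A[valid U A[valid U empty]]]: least fixpoint, start Z0 = Sat(A[valid U A[valid U empty]]) = {n0, n2, n3, n4}, add states in Sat(~empty) with some successor in Z. Already a fixed point.
Sat(E[~empty U A[valid U A[valid U empty]]]) = {n0, n2, n3, n4}
n5 ∉ Sat(E[~empty U A[valid U A[valid U empty]]]) = {n0, n2, n3, n4}, so the formula does not hold at n5.

No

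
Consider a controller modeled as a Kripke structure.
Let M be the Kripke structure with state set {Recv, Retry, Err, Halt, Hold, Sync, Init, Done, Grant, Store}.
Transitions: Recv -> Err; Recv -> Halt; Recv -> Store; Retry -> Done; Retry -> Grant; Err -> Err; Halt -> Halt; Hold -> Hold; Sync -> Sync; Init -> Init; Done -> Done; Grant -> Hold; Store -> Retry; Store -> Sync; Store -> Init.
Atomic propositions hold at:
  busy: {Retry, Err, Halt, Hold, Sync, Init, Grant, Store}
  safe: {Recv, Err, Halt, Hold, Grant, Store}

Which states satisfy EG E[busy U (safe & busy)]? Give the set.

{Retry, Err, Halt, Hold, Grant, Store}

Sat(safe & busy) = {Err, Halt, Hold, Grant, Store}
E[busy U (safe & busy)]: least fixpoint, start Z0 = Sat((safe & busy)) = {Err, Halt, Hold, Grant, Store}, add states in Sat(busy) with some successor in Z. Z1 = {Retry, Err, Halt, Hold, Grant, Store}; fixed.
Sat(E[busy U (safe & busy)]) = {Retry, Err, Halt, Hold, Grant, Store}
EG E[busy U (safe & busy)]: greatest fixpoint, start Z0 = {Retry, Err, Halt, Hold, Grant, Store}, keep only states in Sat with some successor in Z. Already a fixed point.
Sat(EG E[busy U (safe & busy)]) = {Retry, Err, Halt, Hold, Grant, Store}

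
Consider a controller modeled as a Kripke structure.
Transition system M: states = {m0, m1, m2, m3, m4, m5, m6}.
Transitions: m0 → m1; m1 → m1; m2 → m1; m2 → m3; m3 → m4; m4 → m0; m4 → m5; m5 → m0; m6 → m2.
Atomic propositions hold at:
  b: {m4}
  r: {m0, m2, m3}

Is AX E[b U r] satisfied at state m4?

No

E[b U r]: least fixpoint, start Z0 = Sat(r) = {m0, m2, m3}, add states in Sat(b) with some successor in Z. Z1 = {m0, m2, m3, m4}; fixed.
Sat(E[b U r]) = {m0, m2, m3, m4}
Sat(AX E[b U r]) = {s : every successor in {m0, m2, m3, m4}} = {m3, m5, m6}
m4 ∉ Sat(AX E[b U r]) = {m3, m5, m6}, so the formula does not hold at m4.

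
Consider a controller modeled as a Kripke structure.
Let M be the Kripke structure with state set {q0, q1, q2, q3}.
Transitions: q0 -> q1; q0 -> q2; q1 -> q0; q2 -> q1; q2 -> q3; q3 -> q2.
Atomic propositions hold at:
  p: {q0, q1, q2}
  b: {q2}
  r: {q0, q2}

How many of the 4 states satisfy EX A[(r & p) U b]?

2

Sat(r & p) = {q0, q2}
A[(r & p) U b]: least fixpoint, start Z0 = Sat(b) = {q2}, add states in Sat(r & p) with every successor in Z. Already a fixed point.
Sat(A[(r & p) U b]) = {q2}
Sat(EX A[(r & p) U b]) = {s : some successor in {q2}} = {q0, q3}
|Sat(EX A[(r & p) U b])| = |{q0, q3}| = 2.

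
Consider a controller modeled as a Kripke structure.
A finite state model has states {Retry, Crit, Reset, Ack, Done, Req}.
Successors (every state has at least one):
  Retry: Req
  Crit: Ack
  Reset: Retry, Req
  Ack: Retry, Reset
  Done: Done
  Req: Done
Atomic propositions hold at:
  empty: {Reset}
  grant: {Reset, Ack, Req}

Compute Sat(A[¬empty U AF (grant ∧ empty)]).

{Reset}

Sat(¬empty) = {Retry, Crit, Ack, Done, Req}
Sat(grant ∧ empty) = {Reset}
AF (grant ∧ empty): least fixpoint, start Z0 = {Reset}, add states with every successor in Z. Already a fixed point.
Sat(AF (grant ∧ empty)) = {Reset}
A[¬empty U AF (grant ∧ empty)]: least fixpoint, start Z0 = Sat(AF (grant ∧ empty)) = {Reset}, add states in Sat(¬empty) with every successor in Z. Already a fixed point.
Sat(A[¬empty U AF (grant ∧ empty)]) = {Reset}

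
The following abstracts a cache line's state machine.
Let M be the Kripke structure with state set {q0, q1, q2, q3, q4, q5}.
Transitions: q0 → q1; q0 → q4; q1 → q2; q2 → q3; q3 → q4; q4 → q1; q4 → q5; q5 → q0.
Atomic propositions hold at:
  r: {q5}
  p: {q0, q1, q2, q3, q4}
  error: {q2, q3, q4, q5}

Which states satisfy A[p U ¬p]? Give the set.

Sat(¬p) = {q5}
A[p U ¬p]: least fixpoint, start Z0 = Sat(¬p) = {q5}, add states in Sat(p) with every successor in Z. Already a fixed point.
Sat(A[p U ¬p]) = {q5}

{q5}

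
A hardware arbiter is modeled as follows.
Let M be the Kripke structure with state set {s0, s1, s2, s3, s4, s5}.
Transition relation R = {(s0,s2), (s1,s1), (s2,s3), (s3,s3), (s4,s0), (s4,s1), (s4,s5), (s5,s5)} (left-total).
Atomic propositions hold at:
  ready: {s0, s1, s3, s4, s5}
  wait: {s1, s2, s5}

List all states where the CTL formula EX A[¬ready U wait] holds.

{s0, s1, s4, s5}

Sat(¬ready) = {s2}
A[¬ready U wait]: least fixpoint, start Z0 = Sat(wait) = {s1, s2, s5}, add states in Sat(¬ready) with every successor in Z. Already a fixed point.
Sat(A[¬ready U wait]) = {s1, s2, s5}
Sat(EX A[¬ready U wait]) = {s : some successor in {s1, s2, s5}} = {s0, s1, s4, s5}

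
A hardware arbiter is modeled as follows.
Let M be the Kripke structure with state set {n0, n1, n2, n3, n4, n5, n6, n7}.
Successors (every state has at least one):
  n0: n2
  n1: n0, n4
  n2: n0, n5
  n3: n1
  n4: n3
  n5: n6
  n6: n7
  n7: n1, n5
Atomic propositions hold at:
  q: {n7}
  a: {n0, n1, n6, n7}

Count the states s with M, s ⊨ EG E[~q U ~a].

5

Sat(~q) = {n0, n1, n2, n3, n4, n5, n6}
Sat(~a) = {n2, n3, n4, n5}
E[~q U ~a]: least fixpoint, start Z0 = Sat(~a) = {n2, n3, n4, n5}, add states in Sat(~q) with some successor in Z. Z1 = {n0, n1, n2, n3, n4, n5}; fixed.
Sat(E[~q U ~a]) = {n0, n1, n2, n3, n4, n5}
EG E[~q U ~a]: greatest fixpoint, start Z0 = {n0, n1, n2, n3, n4, n5}, keep only states in Sat with some successor in Z. Z1 = {n0, n1, n2, n3, n4}; fixed.
Sat(EG E[~q U ~a]) = {n0, n1, n2, n3, n4}
|Sat(EG E[~q U ~a])| = |{n0, n1, n2, n3, n4}| = 5.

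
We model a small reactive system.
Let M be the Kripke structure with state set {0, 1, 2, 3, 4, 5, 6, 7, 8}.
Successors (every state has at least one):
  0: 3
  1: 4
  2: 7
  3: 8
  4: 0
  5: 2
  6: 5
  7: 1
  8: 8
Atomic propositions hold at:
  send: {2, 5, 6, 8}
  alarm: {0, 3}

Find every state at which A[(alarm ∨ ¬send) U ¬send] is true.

{0, 1, 3, 4, 7}

Sat(¬send) = {0, 1, 3, 4, 7}
Sat(alarm ∨ ¬send) = {0, 1, 3, 4, 7}
A[(alarm ∨ ¬send) U ¬send]: least fixpoint, start Z0 = Sat(¬send) = {0, 1, 3, 4, 7}, add states in Sat(alarm ∨ ¬send) with every successor in Z. Already a fixed point.
Sat(A[(alarm ∨ ¬send) U ¬send]) = {0, 1, 3, 4, 7}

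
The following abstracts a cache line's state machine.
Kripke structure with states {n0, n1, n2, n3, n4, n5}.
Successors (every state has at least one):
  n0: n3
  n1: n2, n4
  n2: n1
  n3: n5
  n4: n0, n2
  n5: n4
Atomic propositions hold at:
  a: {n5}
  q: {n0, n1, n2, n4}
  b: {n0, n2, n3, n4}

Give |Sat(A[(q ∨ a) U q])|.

Sat(q ∨ a) = {n0, n1, n2, n4, n5}
A[(q ∨ a) U q]: least fixpoint, start Z0 = Sat(q) = {n0, n1, n2, n4}, add states in Sat(q ∨ a) with every successor in Z. Z1 = {n0, n1, n2, n4, n5}; fixed.
Sat(A[(q ∨ a) U q]) = {n0, n1, n2, n4, n5}
|Sat(A[(q ∨ a) U q])| = |{n0, n1, n2, n4, n5}| = 5.

5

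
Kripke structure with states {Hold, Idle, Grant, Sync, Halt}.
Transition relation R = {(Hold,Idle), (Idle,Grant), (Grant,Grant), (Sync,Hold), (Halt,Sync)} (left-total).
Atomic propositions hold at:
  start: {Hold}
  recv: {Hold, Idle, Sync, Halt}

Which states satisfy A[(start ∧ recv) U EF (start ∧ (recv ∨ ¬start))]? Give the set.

{Hold, Sync, Halt}

Sat(start ∧ recv) = {Hold}
Sat(¬start) = {Idle, Grant, Sync, Halt}
Sat(recv ∨ ¬start) = {Hold, Idle, Grant, Sync, Halt}
Sat(start ∧ (recv ∨ ¬start)) = {Hold}
EF (start ∧ (recv ∨ ¬start)): least fixpoint, start Z0 = {Hold}, add states with some successor in Z. Z1 = {Hold, Sync}; Z2 = {Hold, Sync, Halt}; fixed.
Sat(EF (start ∧ (recv ∨ ¬start))) = {Hold, Sync, Halt}
A[(start ∧ recv) U EF (start ∧ (recv ∨ ¬start))]: least fixpoint, start Z0 = Sat(EF (start ∧ (recv ∨ ¬start))) = {Hold, Sync, Halt}, add states in Sat(start ∧ recv) with every successor in Z. Already a fixed point.
Sat(A[(start ∧ recv) U EF (start ∧ (recv ∨ ¬start))]) = {Hold, Sync, Halt}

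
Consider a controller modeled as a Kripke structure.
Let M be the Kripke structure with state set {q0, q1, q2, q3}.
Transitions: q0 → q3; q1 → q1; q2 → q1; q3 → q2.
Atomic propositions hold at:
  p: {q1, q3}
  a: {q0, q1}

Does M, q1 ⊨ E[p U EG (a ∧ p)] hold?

Sat(a ∧ p) = {q1}
EG (a ∧ p): greatest fixpoint, start Z0 = {q1}, keep only states in Sat with some successor in Z. Already a fixed point.
Sat(EG (a ∧ p)) = {q1}
E[p U EG (a ∧ p)]: least fixpoint, start Z0 = Sat(EG (a ∧ p)) = {q1}, add states in Sat(p) with some successor in Z. Already a fixed point.
Sat(E[p U EG (a ∧ p)]) = {q1}
q1 ∈ Sat(E[p U EG (a ∧ p)]) = {q1}, so the formula holds at q1.

Yes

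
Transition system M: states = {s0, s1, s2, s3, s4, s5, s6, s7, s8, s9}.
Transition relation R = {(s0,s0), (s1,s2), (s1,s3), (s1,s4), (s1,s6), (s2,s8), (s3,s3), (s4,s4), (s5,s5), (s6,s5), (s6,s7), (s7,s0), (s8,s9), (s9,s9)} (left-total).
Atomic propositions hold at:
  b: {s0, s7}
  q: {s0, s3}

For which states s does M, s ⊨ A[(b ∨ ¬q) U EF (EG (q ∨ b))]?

{s0, s1, s3, s6, s7}

Sat(¬q) = {s1, s2, s4, s5, s6, s7, s8, s9}
Sat(b ∨ ¬q) = {s0, s1, s2, s4, s5, s6, s7, s8, s9}
Sat(q ∨ b) = {s0, s3, s7}
EG (q ∨ b): greatest fixpoint, start Z0 = {s0, s3, s7}, keep only states in Sat with some successor in Z. Already a fixed point.
Sat(EG (q ∨ b)) = {s0, s3, s7}
EF (EG (q ∨ b)): least fixpoint, start Z0 = {s0, s3, s7}, add states with some successor in Z. Z1 = {s0, s1, s3, s6, s7}; fixed.
Sat(EF (EG (q ∨ b))) = {s0, s1, s3, s6, s7}
A[(b ∨ ¬q) U EF (EG (q ∨ b))]: least fixpoint, start Z0 = Sat(EF (EG (q ∨ b))) = {s0, s1, s3, s6, s7}, add states in Sat(b ∨ ¬q) with every successor in Z. Already a fixed point.
Sat(A[(b ∨ ¬q) U EF (EG (q ∨ b))]) = {s0, s1, s3, s6, s7}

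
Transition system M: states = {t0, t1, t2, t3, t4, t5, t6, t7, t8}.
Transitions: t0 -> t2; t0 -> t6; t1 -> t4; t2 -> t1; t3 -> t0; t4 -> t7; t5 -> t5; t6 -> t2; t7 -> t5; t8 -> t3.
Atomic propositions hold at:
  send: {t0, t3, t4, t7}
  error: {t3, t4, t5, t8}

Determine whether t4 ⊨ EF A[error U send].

Yes

A[error U send]: least fixpoint, start Z0 = Sat(send) = {t0, t3, t4, t7}, add states in Sat(error) with every successor in Z. Z1 = {t0, t3, t4, t7, t8}; fixed.
Sat(A[error U send]) = {t0, t3, t4, t7, t8}
EF A[error U send]: least fixpoint, start Z0 = {t0, t3, t4, t7, t8}, add states with some successor in Z. Z1 = {t0, t1, t3, t4, t7, t8}; Z2 = {t0, t1, t2, t3, t4, t7, t8}; Z3 = {t0, t1, t2, t3, t4, t6, t7, t8}; fixed.
Sat(EF A[error U send]) = {t0, t1, t2, t3, t4, t6, t7, t8}
t4 ∈ Sat(EF A[error U send]) = {t0, t1, t2, t3, t4, t6, t7, t8}, so the formula holds at t4.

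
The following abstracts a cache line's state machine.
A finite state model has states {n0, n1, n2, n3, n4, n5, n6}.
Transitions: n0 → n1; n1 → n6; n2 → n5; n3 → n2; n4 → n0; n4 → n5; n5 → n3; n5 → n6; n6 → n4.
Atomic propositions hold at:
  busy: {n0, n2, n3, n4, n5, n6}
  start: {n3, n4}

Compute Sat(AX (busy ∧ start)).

{n6}

Sat(busy ∧ start) = {n3, n4}
Sat(AX (busy ∧ start)) = {s : every successor in {n3, n4}} = {n6}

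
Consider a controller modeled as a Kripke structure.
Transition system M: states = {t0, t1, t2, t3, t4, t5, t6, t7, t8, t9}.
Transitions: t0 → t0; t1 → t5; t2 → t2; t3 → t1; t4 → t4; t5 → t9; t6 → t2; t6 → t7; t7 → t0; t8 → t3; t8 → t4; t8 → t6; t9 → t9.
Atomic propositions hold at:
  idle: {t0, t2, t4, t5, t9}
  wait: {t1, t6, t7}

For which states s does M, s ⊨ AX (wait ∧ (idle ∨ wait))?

{t3}

Sat(idle ∨ wait) = {t0, t1, t2, t4, t5, t6, t7, t9}
Sat(wait ∧ (idle ∨ wait)) = {t1, t6, t7}
Sat(AX (wait ∧ (idle ∨ wait))) = {s : every successor in {t1, t6, t7}} = {t3}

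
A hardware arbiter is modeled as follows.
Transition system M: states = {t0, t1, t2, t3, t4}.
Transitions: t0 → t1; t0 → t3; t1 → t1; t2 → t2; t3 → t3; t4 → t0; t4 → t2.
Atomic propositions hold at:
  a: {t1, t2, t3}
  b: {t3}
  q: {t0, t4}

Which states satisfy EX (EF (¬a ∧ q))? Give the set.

Sat(¬a) = {t0, t4}
Sat(¬a ∧ q) = {t0, t4}
EF (¬a ∧ q): least fixpoint, start Z0 = {t0, t4}, add states with some successor in Z. Already a fixed point.
Sat(EF (¬a ∧ q)) = {t0, t4}
Sat(EX (EF (¬a ∧ q))) = {s : some successor in {t0, t4}} = {t4}

{t4}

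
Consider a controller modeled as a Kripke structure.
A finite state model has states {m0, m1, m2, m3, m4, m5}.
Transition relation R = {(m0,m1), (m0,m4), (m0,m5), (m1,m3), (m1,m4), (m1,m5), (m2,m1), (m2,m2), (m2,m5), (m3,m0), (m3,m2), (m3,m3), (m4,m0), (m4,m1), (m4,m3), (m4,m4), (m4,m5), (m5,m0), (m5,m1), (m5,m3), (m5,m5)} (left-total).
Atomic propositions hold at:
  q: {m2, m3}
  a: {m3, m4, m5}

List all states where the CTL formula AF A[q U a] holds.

A[q U a]: least fixpoint, start Z0 = Sat(a) = {m3, m4, m5}, add states in Sat(q) with every successor in Z. Already a fixed point.
Sat(A[q U a]) = {m3, m4, m5}
AF A[q U a]: least fixpoint, start Z0 = {m3, m4, m5}, add states with every successor in Z. Z1 = {m1, m3, m4, m5}; Z2 = {m0, m1, m3, m4, m5}; fixed.
Sat(AF A[q U a]) = {m0, m1, m3, m4, m5}

{m0, m1, m3, m4, m5}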